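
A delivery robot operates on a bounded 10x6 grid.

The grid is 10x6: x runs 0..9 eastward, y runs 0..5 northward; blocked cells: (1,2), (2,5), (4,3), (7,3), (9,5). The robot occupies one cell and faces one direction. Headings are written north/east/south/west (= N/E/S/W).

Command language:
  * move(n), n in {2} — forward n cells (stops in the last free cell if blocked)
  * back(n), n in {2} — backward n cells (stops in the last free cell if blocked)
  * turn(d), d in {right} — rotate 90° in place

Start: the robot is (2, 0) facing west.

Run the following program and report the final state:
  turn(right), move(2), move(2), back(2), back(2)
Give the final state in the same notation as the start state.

start: (2, 0) facing west
[1] after turn(right): (2, 0) facing north
[2] after move(2): (2, 2) facing north
[3] after move(2): (2, 4) facing north
[4] after back(2): (2, 2) facing north
[5] after back(2): (2, 0) facing north

(2, 0) facing north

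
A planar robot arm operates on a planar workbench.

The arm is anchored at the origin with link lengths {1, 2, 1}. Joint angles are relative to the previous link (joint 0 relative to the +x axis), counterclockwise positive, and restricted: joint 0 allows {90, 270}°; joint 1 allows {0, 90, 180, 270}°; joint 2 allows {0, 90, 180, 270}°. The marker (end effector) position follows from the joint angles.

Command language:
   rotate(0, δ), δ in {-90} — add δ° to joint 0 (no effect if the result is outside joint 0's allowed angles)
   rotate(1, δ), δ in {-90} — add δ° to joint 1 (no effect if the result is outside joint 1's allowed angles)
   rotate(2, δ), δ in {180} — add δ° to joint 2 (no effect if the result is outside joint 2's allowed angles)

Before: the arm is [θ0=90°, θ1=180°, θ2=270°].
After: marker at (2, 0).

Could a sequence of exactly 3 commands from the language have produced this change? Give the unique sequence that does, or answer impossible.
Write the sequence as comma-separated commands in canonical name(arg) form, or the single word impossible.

rotate(1, -90), rotate(1, -90), rotate(1, -90)

begin: [θ0=90°, θ1=180°, θ2=270°]
1. rotate(1, -90) → [θ0=90°, θ1=90°, θ2=270°]
2. rotate(1, -90) → [θ0=90°, θ1=0°, θ2=270°]
3. rotate(1, -90) → [θ0=90°, θ1=270°, θ2=270°]
uniquely the one of 27 3-step routes that fits.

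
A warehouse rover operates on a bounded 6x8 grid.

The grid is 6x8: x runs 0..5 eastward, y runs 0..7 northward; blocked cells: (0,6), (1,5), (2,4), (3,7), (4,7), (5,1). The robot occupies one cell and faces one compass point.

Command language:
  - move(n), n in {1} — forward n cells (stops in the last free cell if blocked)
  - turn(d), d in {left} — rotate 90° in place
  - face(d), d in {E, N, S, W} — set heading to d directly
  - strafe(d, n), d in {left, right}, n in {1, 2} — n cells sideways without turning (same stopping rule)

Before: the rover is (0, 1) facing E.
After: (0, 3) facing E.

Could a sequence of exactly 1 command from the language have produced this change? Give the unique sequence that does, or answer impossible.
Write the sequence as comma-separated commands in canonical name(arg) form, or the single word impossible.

strafe(left, 2)

key: heading stays E — the single command does not turn
begin: (0, 1) facing E
step 1 (strafe(left, 2)): (0, 3) facing E
no rival 1-sequence matches.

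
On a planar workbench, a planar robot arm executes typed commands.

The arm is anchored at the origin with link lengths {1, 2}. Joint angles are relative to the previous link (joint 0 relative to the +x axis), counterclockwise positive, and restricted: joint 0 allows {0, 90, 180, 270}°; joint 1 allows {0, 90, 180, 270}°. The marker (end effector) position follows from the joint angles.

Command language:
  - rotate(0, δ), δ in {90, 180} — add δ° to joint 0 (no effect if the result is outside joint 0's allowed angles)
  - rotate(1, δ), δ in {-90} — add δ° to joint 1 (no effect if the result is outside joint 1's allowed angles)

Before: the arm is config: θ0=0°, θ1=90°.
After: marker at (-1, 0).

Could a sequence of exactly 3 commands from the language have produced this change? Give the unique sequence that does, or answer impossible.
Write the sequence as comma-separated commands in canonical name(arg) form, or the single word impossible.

rotate(1, -90), rotate(1, -90), rotate(1, -90)

initial: config: θ0=0°, θ1=90°
step 1 (rotate(1, -90)): config: θ0=0°, θ1=0°
step 2 (rotate(1, -90)): config: θ0=0°, θ1=270°
step 3 (rotate(1, -90)): config: θ0=0°, θ1=180°
uniquely the one of 27 3-step routes that fits.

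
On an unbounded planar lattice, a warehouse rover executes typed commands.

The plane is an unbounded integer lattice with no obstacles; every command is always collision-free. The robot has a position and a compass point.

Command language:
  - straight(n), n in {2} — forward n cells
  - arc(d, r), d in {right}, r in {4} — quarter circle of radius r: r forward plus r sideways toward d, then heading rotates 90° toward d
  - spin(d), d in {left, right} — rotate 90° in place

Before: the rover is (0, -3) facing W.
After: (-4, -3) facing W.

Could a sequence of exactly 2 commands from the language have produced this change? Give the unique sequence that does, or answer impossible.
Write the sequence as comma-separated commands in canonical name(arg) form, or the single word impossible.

straight(2), straight(2)

key: heading stays W — no command in the sequence turns
begin: (0, -3) facing W
step 1 (straight(2)): (-2, -3) facing W
step 2 (straight(2)): (-4, -3) facing W
no other 2-command option fits: unique.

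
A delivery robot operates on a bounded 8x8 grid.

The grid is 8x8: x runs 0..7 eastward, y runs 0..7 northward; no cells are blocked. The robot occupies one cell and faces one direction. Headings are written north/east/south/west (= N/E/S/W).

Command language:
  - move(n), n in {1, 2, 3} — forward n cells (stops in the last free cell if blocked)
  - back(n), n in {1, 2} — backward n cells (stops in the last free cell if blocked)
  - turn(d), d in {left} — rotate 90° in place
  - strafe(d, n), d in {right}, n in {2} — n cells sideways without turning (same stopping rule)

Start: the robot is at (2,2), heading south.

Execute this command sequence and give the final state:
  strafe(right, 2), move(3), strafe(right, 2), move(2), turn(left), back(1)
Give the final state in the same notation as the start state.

begin: at (2,2), heading south
[1] after strafe(right, 2): at (0,2), heading south
[2] after move(3): at (0,0), heading south
[3] after strafe(right, 2): at (0,0), heading south
[4] after move(2): at (0,0), heading south
[5] after turn(left): at (0,0), heading east
[6] after back(1): at (0,0), heading east

at (0,0), heading east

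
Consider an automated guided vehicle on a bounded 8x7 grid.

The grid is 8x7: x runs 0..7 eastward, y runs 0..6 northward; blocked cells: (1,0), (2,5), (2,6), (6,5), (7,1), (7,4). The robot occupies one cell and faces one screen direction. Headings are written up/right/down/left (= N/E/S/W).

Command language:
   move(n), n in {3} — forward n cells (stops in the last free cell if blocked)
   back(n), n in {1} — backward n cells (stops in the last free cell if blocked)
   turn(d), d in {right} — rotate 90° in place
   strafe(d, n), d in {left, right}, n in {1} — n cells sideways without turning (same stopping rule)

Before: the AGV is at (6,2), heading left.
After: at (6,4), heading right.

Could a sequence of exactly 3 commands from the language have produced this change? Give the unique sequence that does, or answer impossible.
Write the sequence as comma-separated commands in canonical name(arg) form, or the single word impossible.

key: move(3) is stopped early by the blocked cell at (6,5)
start: at (6,2), heading left
[1] after turn(right): at (6,2), heading up
[2] after move(3): at (6,4), heading up
[3] after turn(right): at (6,4), heading right
all 125 alternatives checked — unique.

turn(right), move(3), turn(right)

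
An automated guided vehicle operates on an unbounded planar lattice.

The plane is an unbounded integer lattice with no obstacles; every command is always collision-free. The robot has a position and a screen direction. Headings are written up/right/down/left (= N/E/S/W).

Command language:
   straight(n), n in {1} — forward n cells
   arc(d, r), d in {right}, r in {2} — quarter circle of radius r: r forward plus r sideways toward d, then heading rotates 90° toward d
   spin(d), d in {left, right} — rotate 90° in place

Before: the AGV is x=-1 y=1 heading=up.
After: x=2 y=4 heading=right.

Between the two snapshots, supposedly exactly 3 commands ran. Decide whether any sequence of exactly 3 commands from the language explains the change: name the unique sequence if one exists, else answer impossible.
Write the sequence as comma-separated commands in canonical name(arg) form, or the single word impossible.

key: position moved to (2,4) AND the heading swung to E — translation plus rotation needed
begin: x=-1 y=1 heading=up
step 1 (straight(1)): x=-1 y=2 heading=up
step 2 (arc(right, 2)): x=1 y=4 heading=right
step 3 (straight(1)): x=2 y=4 heading=right
no rival 3-sequence matches.

straight(1), arc(right, 2), straight(1)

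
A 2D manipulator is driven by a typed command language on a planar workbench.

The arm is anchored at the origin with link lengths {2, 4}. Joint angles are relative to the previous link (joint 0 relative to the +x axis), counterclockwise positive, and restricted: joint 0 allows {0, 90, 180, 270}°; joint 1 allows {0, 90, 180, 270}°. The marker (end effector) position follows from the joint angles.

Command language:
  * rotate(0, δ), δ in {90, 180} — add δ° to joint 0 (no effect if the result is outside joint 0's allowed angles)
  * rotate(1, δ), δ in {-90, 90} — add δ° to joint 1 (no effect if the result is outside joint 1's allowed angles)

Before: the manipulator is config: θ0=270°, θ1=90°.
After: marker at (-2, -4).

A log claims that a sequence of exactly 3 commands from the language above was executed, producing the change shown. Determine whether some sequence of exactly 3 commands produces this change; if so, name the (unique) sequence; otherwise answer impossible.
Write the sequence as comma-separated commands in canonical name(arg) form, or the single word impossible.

rotate(0, 90), rotate(0, 90), rotate(0, 90)

start: config: θ0=270°, θ1=90°
t=1 rotate(0, 90) ⇒ config: θ0=0°, θ1=90°
t=2 rotate(0, 90) ⇒ config: θ0=90°, θ1=90°
t=3 rotate(0, 90) ⇒ config: θ0=180°, θ1=90°
uniquely the one of 64 3-step routes that fits.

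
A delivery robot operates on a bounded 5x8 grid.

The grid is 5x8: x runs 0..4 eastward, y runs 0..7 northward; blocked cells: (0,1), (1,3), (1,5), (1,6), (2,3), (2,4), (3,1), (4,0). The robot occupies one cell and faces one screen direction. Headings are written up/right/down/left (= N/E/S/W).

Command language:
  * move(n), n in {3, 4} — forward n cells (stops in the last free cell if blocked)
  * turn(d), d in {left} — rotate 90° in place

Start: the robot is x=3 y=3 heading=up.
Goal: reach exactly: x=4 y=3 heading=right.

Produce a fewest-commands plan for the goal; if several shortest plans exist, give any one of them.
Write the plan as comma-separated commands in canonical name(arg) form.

t0: x=3 y=3 heading=up
[1] after turn(left): x=3 y=3 heading=left
[2] after turn(left): x=3 y=3 heading=down
[3] after turn(left): x=3 y=3 heading=right
[4] after move(3): x=4 y=3 heading=right
nothing shorter than 4 reaches the goal.

turn(left), turn(left), turn(left), move(3)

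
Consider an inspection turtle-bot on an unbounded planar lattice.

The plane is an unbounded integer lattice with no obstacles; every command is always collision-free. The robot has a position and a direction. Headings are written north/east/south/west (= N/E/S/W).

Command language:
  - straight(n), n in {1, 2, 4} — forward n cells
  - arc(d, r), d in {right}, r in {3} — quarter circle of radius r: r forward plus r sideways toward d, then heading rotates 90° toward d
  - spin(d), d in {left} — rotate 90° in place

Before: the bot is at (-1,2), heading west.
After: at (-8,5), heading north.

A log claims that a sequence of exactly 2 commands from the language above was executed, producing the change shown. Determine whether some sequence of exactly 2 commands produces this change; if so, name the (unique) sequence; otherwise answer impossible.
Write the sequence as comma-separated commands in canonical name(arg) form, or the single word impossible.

straight(4), arc(right, 3)

key: running arc(right, 3) before straight(4) would end elsewhere — order is forced
t0: at (-1,2), heading west
[1] after straight(4): at (-5,2), heading west
[2] after arc(right, 3): at (-8,5), heading north
no rival 2-sequence matches.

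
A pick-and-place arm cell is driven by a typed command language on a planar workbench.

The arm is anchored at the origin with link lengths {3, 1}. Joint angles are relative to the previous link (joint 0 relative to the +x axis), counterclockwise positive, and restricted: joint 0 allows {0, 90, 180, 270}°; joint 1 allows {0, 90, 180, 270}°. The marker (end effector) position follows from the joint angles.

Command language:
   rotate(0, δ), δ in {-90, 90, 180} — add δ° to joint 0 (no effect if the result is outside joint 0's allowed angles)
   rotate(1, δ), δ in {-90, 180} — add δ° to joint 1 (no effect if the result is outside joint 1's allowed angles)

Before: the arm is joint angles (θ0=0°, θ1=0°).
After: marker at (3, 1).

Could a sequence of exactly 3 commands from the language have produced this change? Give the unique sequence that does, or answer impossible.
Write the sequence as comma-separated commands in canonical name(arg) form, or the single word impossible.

rotate(1, -90), rotate(1, -90), rotate(1, -90)

from: joint angles (θ0=0°, θ1=0°)
step 1 (rotate(1, -90)): joint angles (θ0=0°, θ1=270°)
step 2 (rotate(1, -90)): joint angles (θ0=0°, θ1=180°)
step 3 (rotate(1, -90)): joint angles (θ0=0°, θ1=90°)
all 125 alternatives checked — unique.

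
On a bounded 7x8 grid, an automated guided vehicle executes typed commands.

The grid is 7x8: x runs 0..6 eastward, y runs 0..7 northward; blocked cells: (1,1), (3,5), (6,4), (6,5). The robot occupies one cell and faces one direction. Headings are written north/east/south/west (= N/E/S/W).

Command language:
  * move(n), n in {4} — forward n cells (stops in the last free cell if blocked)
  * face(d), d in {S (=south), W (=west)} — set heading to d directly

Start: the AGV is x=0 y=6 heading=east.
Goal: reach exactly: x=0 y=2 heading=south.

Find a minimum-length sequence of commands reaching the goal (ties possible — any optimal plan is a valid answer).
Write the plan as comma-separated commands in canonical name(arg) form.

face(S), move(4)

initial: x=0 y=6 heading=east
1. face(S) → x=0 y=6 heading=south
2. move(4) → x=0 y=2 heading=south
shorter routes all fall short; 2 is best.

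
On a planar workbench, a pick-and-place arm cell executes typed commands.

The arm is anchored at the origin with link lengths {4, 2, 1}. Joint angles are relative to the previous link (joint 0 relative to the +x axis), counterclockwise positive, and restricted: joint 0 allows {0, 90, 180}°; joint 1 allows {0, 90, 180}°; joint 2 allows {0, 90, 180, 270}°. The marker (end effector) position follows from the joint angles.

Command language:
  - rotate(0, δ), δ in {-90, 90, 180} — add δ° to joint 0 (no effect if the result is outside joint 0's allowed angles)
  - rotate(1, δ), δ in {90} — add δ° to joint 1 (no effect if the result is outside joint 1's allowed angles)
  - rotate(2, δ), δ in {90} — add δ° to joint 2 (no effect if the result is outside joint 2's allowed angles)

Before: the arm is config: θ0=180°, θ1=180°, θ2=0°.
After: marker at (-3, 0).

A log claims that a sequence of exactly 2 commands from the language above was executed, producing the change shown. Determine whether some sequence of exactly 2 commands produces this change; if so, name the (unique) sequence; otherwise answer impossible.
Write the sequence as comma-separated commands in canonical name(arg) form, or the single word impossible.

from: config: θ0=180°, θ1=180°, θ2=0°
[1] after rotate(2, 90): config: θ0=180°, θ1=180°, θ2=90°
[2] after rotate(2, 90): config: θ0=180°, θ1=180°, θ2=180°
all 25 alternatives checked — unique.

rotate(2, 90), rotate(2, 90)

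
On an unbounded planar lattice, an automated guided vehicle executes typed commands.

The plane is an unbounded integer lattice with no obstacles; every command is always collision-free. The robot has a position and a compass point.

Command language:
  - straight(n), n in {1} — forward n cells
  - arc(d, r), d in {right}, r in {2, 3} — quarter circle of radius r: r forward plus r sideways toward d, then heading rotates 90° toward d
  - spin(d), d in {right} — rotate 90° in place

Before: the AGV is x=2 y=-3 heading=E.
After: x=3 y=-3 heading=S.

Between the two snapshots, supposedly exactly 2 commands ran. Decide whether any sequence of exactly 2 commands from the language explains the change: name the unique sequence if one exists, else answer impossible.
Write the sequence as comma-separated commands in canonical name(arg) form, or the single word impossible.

straight(1), spin(right)

key: cell and facing (now S) both changed — the 2 commands mix motion and turning
start: x=2 y=-3 heading=E
[1] after straight(1): x=3 y=-3 heading=E
[2] after spin(right): x=3 y=-3 heading=S
all 16 alternatives checked — unique.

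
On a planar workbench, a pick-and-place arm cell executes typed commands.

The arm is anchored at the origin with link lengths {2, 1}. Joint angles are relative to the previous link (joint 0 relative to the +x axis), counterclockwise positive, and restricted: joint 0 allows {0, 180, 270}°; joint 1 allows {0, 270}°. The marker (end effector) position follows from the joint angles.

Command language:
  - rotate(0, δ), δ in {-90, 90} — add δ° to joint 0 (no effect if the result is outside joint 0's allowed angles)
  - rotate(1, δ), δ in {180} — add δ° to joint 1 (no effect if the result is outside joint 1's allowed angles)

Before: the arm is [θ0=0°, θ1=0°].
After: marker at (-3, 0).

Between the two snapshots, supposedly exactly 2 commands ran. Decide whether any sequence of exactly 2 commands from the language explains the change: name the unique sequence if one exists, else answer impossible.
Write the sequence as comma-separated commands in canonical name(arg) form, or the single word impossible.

rotate(0, -90), rotate(0, -90)

begin: [θ0=0°, θ1=0°]
t=1 rotate(0, -90) ⇒ [θ0=270°, θ1=0°]
t=2 rotate(0, -90) ⇒ [θ0=180°, θ1=0°]
no other 2-command option fits: unique.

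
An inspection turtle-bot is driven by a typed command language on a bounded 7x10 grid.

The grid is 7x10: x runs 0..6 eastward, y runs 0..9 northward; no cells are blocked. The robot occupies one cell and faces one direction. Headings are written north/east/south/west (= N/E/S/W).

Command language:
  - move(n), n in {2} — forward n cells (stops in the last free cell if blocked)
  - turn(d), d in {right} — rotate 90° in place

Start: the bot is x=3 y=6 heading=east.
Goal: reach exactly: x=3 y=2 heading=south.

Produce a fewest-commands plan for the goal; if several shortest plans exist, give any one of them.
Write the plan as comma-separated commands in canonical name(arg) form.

t0: x=3 y=6 heading=east
[1] after turn(right): x=3 y=6 heading=south
[2] after move(2): x=3 y=4 heading=south
[3] after move(2): x=3 y=2 heading=south
nothing shorter than 3 reaches the goal.

turn(right), move(2), move(2)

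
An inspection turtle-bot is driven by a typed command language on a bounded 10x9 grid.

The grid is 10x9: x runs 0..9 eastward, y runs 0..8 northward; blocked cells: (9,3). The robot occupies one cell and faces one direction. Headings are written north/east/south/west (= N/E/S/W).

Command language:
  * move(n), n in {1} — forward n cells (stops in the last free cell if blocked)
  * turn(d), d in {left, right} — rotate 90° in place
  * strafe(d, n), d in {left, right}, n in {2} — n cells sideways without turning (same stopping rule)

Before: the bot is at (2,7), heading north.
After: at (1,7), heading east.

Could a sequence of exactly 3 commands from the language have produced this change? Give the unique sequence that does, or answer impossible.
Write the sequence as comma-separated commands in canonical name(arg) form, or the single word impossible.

key: order matters: swapping strafe(left, 2) and move(1) lands elsewhere
start: at (2,7), heading north
t=1 strafe(left, 2) ⇒ at (0,7), heading north
t=2 turn(right) ⇒ at (0,7), heading east
t=3 move(1) ⇒ at (1,7), heading east
no rival 3-sequence matches.

strafe(left, 2), turn(right), move(1)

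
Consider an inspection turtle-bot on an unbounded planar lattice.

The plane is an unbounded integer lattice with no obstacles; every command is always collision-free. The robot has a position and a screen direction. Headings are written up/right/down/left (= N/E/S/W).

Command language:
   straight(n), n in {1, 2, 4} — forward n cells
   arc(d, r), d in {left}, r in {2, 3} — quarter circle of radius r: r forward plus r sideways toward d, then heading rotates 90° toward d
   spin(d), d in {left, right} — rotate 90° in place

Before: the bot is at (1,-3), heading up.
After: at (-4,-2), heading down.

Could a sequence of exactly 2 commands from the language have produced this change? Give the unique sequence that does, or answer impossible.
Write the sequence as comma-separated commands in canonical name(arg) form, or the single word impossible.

arc(left, 3), arc(left, 2)

key: running arc(left, 2) before arc(left, 3) would end elsewhere — order is forced
begin: at (1,-3), heading up
t=1 arc(left, 3) ⇒ at (-2,0), heading left
t=2 arc(left, 2) ⇒ at (-4,-2), heading down
uniquely the one of 49 2-step routes that fits.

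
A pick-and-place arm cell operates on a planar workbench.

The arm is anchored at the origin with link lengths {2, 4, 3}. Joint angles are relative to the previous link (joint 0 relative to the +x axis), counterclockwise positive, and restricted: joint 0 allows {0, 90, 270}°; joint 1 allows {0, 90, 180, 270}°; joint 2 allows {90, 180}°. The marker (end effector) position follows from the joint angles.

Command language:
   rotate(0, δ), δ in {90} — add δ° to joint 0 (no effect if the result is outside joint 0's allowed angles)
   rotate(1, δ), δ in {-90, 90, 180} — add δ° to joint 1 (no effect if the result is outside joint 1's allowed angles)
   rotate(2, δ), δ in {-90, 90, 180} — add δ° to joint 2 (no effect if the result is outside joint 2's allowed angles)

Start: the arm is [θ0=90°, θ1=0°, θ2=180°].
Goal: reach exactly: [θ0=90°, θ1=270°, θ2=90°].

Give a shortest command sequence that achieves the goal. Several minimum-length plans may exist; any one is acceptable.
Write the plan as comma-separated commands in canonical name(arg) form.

t0: [θ0=90°, θ1=0°, θ2=180°]
step 1 (rotate(1, -90)): [θ0=90°, θ1=270°, θ2=180°]
step 2 (rotate(2, -90)): [θ0=90°, θ1=270°, θ2=90°]
nothing shorter than 2 reaches the goal.

rotate(1, -90), rotate(2, -90)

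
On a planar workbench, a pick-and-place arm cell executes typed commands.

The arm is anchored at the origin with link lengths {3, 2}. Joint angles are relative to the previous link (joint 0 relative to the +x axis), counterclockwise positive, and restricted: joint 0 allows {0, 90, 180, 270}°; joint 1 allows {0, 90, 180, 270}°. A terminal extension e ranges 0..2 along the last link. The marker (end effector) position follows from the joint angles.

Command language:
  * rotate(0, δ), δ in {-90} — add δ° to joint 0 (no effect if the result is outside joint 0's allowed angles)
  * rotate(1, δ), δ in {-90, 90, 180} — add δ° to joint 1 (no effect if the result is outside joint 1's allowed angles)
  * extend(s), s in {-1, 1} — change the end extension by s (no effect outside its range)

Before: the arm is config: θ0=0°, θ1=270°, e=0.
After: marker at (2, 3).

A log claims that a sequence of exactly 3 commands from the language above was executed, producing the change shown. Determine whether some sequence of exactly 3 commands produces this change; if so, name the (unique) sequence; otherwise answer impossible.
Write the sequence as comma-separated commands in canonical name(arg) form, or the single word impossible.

rotate(0, -90), rotate(0, -90), rotate(0, -90)

begin: config: θ0=0°, θ1=270°, e=0
t=1 rotate(0, -90) ⇒ config: θ0=270°, θ1=270°, e=0
t=2 rotate(0, -90) ⇒ config: θ0=180°, θ1=270°, e=0
t=3 rotate(0, -90) ⇒ config: θ0=90°, θ1=270°, e=0
all 216 alternatives checked — unique.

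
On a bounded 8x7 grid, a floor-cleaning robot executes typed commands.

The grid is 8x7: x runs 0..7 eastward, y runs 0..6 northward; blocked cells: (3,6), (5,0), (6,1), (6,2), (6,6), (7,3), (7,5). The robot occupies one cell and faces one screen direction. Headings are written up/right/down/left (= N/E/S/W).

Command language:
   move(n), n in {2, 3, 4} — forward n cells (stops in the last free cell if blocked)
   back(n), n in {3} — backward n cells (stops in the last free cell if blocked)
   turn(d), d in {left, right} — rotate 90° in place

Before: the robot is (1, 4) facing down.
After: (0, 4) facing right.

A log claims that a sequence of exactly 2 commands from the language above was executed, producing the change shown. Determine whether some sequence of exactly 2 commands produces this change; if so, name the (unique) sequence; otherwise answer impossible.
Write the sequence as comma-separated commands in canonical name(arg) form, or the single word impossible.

turn(left), back(3)

key: order matters: swapping turn(left) and back(3) lands elsewhere
initial: (1, 4) facing down
step 1 (turn(left)): (1, 4) facing right
step 2 (back(3)): (0, 4) facing right
uniquely the one of 36 2-step routes that fits.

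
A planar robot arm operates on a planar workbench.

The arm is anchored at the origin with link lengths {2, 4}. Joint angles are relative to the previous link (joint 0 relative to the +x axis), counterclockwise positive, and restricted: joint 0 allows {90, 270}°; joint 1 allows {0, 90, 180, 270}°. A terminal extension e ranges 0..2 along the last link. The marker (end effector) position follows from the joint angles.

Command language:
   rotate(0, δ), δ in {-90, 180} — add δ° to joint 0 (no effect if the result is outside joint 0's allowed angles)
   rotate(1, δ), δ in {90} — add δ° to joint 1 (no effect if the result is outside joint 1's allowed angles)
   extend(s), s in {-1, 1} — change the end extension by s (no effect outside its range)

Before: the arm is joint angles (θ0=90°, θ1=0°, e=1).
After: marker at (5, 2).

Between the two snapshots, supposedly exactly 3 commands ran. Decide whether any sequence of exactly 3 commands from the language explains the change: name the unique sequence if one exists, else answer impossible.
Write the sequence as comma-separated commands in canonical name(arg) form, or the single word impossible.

rotate(1, 90), rotate(1, 90), rotate(1, 90)

initial: joint angles (θ0=90°, θ1=0°, e=1)
t=1 rotate(1, 90) ⇒ joint angles (θ0=90°, θ1=90°, e=1)
t=2 rotate(1, 90) ⇒ joint angles (θ0=90°, θ1=180°, e=1)
t=3 rotate(1, 90) ⇒ joint angles (θ0=90°, θ1=270°, e=1)
all 125 alternatives checked — unique.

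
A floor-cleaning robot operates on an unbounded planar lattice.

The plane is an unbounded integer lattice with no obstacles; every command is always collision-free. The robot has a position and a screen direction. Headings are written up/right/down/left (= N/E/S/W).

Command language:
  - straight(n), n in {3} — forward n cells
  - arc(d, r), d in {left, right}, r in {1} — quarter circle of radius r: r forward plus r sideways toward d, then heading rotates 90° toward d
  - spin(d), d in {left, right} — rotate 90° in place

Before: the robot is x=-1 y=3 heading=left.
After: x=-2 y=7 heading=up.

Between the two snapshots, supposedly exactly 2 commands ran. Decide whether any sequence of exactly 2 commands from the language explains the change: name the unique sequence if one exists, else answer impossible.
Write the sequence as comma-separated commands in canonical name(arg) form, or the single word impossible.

arc(right, 1), straight(3)

key: order matters: swapping arc(right, 1) and straight(3) lands elsewhere
begin: x=-1 y=3 heading=left
t=1 arc(right, 1) ⇒ x=-2 y=4 heading=up
t=2 straight(3) ⇒ x=-2 y=7 heading=up
no rival 2-sequence matches.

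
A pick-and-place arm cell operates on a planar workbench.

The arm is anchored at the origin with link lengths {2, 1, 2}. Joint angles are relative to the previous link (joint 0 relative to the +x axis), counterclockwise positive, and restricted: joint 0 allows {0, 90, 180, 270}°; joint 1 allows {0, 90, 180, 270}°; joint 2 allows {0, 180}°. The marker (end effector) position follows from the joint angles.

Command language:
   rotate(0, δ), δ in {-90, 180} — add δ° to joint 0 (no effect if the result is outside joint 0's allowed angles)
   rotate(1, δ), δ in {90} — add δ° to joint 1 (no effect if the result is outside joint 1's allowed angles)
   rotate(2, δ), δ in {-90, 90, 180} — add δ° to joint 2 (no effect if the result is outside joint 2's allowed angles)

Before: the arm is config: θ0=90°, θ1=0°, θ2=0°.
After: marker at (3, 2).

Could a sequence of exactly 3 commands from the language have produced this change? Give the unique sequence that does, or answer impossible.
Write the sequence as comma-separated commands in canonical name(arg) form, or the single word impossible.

rotate(1, 90), rotate(1, 90), rotate(1, 90)

initial: config: θ0=90°, θ1=0°, θ2=0°
step 1 (rotate(1, 90)): config: θ0=90°, θ1=90°, θ2=0°
step 2 (rotate(1, 90)): config: θ0=90°, θ1=180°, θ2=0°
step 3 (rotate(1, 90)): config: θ0=90°, θ1=270°, θ2=0°
all 216 alternatives checked — unique.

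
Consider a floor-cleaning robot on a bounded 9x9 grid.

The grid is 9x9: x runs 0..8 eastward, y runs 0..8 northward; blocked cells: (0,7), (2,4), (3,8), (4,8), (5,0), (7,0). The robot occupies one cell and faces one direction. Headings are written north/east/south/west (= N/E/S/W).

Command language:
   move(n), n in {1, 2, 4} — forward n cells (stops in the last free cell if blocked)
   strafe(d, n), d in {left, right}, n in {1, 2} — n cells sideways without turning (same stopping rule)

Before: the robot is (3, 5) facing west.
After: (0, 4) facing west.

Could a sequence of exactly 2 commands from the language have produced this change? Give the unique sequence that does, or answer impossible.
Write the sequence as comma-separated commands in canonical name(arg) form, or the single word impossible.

move(4), strafe(left, 1)

key: move(4) runs into the grid edge before its full distance
from: (3, 5) facing west
step 1 (move(4)): (0, 5) facing west
step 2 (strafe(left, 1)): (0, 4) facing west
all 49 alternatives checked — unique.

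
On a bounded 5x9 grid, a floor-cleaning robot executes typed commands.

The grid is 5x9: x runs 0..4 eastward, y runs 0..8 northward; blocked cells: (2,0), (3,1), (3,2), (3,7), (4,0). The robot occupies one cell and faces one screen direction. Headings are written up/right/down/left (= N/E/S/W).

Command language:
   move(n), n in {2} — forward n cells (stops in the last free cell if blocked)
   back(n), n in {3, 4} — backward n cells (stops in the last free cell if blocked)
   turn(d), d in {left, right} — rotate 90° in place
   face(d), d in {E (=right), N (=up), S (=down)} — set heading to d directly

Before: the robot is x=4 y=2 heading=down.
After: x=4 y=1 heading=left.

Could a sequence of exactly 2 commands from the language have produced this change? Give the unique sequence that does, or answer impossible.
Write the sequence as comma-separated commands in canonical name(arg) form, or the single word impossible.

key: position moved to (4,1) AND the heading swung to W — translation plus rotation needed
from: x=4 y=2 heading=down
step 1 (move(2)): x=4 y=1 heading=down
step 2 (turn(right)): x=4 y=1 heading=left
no rival 2-sequence matches.

move(2), turn(right)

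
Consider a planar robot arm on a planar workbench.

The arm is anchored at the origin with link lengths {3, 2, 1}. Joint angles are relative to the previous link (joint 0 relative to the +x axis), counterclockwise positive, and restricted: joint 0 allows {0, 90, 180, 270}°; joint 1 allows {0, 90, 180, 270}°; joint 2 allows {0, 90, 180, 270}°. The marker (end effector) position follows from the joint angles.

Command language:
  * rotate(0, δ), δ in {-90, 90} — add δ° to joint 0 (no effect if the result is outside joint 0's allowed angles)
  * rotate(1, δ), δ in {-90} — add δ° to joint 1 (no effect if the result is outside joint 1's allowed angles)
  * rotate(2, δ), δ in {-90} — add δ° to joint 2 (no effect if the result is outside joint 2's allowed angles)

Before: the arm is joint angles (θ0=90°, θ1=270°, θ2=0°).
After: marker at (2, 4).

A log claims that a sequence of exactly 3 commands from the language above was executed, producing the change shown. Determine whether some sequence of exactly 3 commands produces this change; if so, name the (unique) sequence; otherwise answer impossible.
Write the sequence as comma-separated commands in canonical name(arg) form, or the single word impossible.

begin: joint angles (θ0=90°, θ1=270°, θ2=0°)
[1] after rotate(2, -90): joint angles (θ0=90°, θ1=270°, θ2=270°)
[2] after rotate(2, -90): joint angles (θ0=90°, θ1=270°, θ2=180°)
[3] after rotate(2, -90): joint angles (θ0=90°, θ1=270°, θ2=90°)
no other 3-command option fits: unique.

rotate(2, -90), rotate(2, -90), rotate(2, -90)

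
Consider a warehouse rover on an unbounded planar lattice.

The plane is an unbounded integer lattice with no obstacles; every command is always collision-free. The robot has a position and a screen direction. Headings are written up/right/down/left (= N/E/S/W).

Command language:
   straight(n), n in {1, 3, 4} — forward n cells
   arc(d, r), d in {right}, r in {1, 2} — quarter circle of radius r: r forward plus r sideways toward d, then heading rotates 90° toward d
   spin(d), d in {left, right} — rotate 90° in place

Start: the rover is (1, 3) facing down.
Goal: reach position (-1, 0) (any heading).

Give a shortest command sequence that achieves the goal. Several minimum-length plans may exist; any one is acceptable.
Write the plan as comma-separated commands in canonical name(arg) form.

straight(1), arc(right, 2)

from: (1, 3) facing down
step 1 (straight(1)): (1, 2) facing down
step 2 (arc(right, 2)): (-1, 0) facing left
minimal: 2 command(s), checked below 2.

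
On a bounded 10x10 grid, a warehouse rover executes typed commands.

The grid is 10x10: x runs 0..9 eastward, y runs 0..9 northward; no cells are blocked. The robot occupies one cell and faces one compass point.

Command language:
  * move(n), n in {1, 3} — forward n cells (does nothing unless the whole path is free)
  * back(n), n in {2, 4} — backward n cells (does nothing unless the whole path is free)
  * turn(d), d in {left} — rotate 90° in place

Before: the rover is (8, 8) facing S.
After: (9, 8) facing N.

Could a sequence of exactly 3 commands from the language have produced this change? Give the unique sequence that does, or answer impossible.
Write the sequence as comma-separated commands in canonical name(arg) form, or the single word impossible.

key: position moved to (9,8) AND the heading swung to N — translation plus rotation needed
start: (8, 8) facing S
step 1 (turn(left)): (8, 8) facing E
step 2 (move(1)): (9, 8) facing E
step 3 (turn(left)): (9, 8) facing N
no rival 3-sequence matches.

turn(left), move(1), turn(left)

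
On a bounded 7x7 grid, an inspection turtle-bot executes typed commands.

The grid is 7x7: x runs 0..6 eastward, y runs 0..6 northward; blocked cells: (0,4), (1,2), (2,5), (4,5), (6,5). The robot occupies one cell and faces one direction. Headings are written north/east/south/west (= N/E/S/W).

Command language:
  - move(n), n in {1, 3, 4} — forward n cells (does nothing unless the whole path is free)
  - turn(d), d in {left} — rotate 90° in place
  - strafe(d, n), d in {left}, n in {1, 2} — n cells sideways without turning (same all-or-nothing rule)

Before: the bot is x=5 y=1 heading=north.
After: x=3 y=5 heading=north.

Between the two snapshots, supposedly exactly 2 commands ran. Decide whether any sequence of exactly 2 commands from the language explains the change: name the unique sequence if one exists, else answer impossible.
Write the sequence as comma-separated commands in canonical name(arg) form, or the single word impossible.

strafe(left, 2), move(4)

key: order matters: swapping strafe(left, 2) and move(4) lands elsewhere
from: x=5 y=1 heading=north
t=1 strafe(left, 2) ⇒ x=3 y=1 heading=north
t=2 move(4) ⇒ x=3 y=5 heading=north
uniquely the one of 36 2-step routes that fits.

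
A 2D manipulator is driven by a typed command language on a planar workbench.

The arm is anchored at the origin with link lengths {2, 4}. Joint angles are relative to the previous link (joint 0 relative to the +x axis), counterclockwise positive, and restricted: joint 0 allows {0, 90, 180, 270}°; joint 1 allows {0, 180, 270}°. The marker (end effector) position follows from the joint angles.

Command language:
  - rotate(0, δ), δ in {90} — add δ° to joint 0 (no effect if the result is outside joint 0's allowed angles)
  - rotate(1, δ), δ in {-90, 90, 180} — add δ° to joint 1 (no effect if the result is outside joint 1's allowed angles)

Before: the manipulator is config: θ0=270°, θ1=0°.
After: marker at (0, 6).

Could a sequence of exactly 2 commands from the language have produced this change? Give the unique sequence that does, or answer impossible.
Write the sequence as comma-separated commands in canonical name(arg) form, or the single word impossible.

begin: config: θ0=270°, θ1=0°
[1] after rotate(0, 90): config: θ0=0°, θ1=0°
[2] after rotate(0, 90): config: θ0=90°, θ1=0°
uniquely the one of 16 2-step routes that fits.

rotate(0, 90), rotate(0, 90)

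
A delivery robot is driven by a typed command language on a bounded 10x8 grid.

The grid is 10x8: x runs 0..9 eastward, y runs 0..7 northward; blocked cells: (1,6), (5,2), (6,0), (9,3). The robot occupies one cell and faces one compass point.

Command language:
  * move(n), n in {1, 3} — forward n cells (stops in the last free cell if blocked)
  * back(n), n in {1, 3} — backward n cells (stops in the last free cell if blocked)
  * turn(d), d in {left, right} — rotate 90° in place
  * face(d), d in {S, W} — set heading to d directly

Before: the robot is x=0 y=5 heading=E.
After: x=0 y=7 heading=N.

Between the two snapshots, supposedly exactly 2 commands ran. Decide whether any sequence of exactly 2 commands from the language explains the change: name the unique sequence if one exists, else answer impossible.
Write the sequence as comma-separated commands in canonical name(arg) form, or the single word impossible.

key: order matters: swapping turn(left) and move(3) lands elsewhere
from: x=0 y=5 heading=E
1. turn(left) → x=0 y=5 heading=N
2. move(3) → x=0 y=7 heading=N
uniquely the one of 64 2-step routes that fits.

turn(left), move(3)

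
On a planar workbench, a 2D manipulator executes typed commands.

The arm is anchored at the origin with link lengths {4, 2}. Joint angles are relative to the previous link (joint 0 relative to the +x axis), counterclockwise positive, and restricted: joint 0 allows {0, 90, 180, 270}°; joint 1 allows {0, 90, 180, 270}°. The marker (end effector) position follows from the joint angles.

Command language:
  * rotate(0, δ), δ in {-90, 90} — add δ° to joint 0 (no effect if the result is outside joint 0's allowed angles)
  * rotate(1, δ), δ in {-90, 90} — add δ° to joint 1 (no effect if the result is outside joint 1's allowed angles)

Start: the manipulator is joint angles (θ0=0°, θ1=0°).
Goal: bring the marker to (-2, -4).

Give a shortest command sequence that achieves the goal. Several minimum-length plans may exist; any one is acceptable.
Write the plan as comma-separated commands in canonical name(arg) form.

t0: joint angles (θ0=0°, θ1=0°)
step 1 (rotate(0, -90)): joint angles (θ0=270°, θ1=0°)
step 2 (rotate(1, -90)): joint angles (θ0=270°, θ1=270°)
nothing shorter than 2 reaches the goal.

rotate(0, -90), rotate(1, -90)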